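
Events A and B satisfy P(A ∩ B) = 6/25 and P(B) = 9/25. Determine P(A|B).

P(A|B) = P(A ∩ B) / P(B)
= (6/25) / (9/25)
= 2/3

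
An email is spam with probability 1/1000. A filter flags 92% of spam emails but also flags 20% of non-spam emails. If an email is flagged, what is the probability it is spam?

Let D = the rare event, + = positive/flagged.
P(D) = 1/1000
P(+|D) = 92/100 = 23/25
P(+|D') = 20/100 = 1/5
P(+) = P(+|D)P(D) + P(+|D')P(D')
     = \frac{23}{25} × \frac{1}{1000} + \frac{1}{5} × \frac{999}{1000}
     = \frac{2509}{12500}
P(D|+) = P(+|D)P(D)/P(+) = \frac{23}{5018}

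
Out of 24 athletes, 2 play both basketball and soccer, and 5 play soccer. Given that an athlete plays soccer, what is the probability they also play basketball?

P(A ∩ B) = 2/24 = 1/12
P(B) = 5/24
P(A|B) = P(A ∩ B) / P(B) = (1/12) / (5/24) = 2/5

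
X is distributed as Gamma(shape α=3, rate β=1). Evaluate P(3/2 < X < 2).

P(3/2 < X < 2) = ∫_{3/2}^{2} f(x) dx
where f(x) = \frac{x^{2} e^{- x}}{2}
= - \frac{5}{e^{2}} + \frac{29}{8 e^{\frac{3}{2}}}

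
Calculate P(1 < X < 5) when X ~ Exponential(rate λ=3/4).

P(1 < X < 5) = ∫_{1}^{5} f(x) dx
where f(x) = \frac{3 e^{- \frac{3 x}{4}}}{4}
= - \frac{1 - e^{3}}{e^{\frac{15}{4}}}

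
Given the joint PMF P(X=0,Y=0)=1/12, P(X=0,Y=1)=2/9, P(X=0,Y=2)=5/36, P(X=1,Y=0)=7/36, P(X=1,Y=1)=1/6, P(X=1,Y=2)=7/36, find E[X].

First find marginal of X:
P(X=0) = 4/9
P(X=1) = 5/9
E[X] = 0 × 4/9 + 1 × 5/9 = 5/9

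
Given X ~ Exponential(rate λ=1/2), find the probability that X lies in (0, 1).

P(0 < X < 1) = ∫_{0}^{1} f(x) dx
where f(x) = \frac{e^{- \frac{x}{2}}}{2}
= 1 - e^{- \frac{1}{2}}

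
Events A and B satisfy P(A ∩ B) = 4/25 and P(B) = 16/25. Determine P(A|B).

P(A|B) = P(A ∩ B) / P(B)
= (4/25) / (16/25)
= 1/4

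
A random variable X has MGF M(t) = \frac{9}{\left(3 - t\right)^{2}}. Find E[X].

To find E[X], compute M^(1)(0):
M^(1)(t) = \frac{18}{\left(3 - t\right)^{3}}
M^(1)(0) = \frac{2}{3}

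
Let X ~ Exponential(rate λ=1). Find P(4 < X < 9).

P(4 < X < 9) = ∫_{4}^{9} f(x) dx
where f(x) = e^{- x}
= - \frac{1 - e^{5}}{e^{9}}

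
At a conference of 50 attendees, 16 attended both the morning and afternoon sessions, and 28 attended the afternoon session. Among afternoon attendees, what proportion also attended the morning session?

P(A ∩ B) = 16/50 = 8/25
P(B) = 28/50 = 14/25
P(A|B) = P(A ∩ B) / P(B) = (8/25) / (14/25) = 4/7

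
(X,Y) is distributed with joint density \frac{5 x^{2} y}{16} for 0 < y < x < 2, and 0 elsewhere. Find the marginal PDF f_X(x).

f_X(x) = ∫_0^x \frac{5 x^{2} y}{16} dy = \frac{5 x^{4}}{32}
for 0 < x < 2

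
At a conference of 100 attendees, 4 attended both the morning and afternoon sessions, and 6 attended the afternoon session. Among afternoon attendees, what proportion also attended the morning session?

P(A ∩ B) = 4/100 = 1/25
P(B) = 6/100 = 3/50
P(A|B) = P(A ∩ B) / P(B) = (1/25) / (3/50) = 2/3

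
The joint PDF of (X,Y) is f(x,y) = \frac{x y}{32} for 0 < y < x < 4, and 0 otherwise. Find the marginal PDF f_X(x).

f_X(x) = ∫_0^x \frac{x y}{32} dy = \frac{x^{3}}{64}
for 0 < x < 4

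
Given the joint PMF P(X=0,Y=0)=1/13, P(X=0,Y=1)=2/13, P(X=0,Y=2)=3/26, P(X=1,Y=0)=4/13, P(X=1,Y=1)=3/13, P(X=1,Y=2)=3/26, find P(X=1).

P(X=1) = P(X=1,Y=0) + P(X=1,Y=1) + P(X=1,Y=2)
= 4/13 + 3/13 + 3/26
= 17/26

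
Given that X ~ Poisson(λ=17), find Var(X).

For X ~ Poisson(λ=17):
Var(X) = 17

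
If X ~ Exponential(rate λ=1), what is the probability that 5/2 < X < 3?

P(5/2 < X < 3) = ∫_{5/2}^{3} f(x) dx
where f(x) = e^{- x}
= - \frac{1}{e^{3}} + e^{- \frac{5}{2}}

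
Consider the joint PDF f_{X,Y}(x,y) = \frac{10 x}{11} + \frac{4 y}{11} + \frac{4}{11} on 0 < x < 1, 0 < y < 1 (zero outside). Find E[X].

E[X] = ∫_0^1 ∫_0^1 x × f(x,y) dy dx
= ∫_0^1 ∫_0^1 x × (\frac{10 x}{11} + \frac{4 y}{11} + \frac{4}{11}) dy dx
= \frac{19}{33}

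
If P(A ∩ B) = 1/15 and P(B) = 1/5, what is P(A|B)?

P(A|B) = P(A ∩ B) / P(B)
= (1/15) / (1/5)
= 1/3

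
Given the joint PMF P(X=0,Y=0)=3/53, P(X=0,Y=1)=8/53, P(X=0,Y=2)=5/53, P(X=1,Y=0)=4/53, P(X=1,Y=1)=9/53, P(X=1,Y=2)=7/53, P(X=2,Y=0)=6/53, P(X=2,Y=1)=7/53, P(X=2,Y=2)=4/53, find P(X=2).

P(X=2) = P(X=2,Y=0) + P(X=2,Y=1) + P(X=2,Y=2)
= 6/53 + 7/53 + 4/53
= 17/53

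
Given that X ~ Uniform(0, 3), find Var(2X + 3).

For X ~ Uniform(0, 3):
Var(X) = \frac{3}{4}
Var(2X + 3) = (2)² × Var(X) = 4 × \frac{3}{4} = 3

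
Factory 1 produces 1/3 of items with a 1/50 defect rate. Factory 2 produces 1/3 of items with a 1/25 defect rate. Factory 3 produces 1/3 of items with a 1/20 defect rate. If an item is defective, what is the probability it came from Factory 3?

Using Bayes' theorem:
P(F1) = 1/3, P(D|F1) = 1/50
P(F2) = 1/3, P(D|F2) = 1/25
P(F3) = 1/3, P(D|F3) = 1/20
P(D) = P(D|F1)P(F1) + P(D|F2)P(F2) + P(D|F3)P(F3)
     = \frac{11}{300}
P(F3|D) = P(D|F3)P(F3) / P(D)
= \frac{5}{11}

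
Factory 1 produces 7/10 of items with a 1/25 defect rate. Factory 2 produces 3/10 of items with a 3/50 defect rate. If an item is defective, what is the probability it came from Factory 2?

Using Bayes' theorem:
P(F1) = 7/10, P(D|F1) = 1/25
P(F2) = 3/10, P(D|F2) = 3/50
P(D) = P(D|F1)P(F1) + P(D|F2)P(F2)
     = \frac{23}{500}
P(F2|D) = P(D|F2)P(F2) / P(D)
= \frac{9}{23}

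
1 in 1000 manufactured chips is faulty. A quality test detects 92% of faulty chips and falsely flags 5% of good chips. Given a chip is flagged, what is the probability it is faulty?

Let D = the rare event, + = positive/flagged.
P(D) = 1/1000
P(+|D) = 92/100 = 23/25
P(+|D') = 5/100 = 1/20
P(+) = P(+|D)P(D) + P(+|D')P(D')
     = \frac{23}{25} × \frac{1}{1000} + \frac{1}{20} × \frac{999}{1000}
     = \frac{5087}{100000}
P(D|+) = P(+|D)P(D)/P(+) = \frac{92}{5087}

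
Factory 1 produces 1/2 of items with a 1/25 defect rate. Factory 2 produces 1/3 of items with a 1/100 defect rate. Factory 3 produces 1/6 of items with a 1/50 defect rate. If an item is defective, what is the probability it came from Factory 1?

Using Bayes' theorem:
P(F1) = 1/2, P(D|F1) = 1/25
P(F2) = 1/3, P(D|F2) = 1/100
P(F3) = 1/6, P(D|F3) = 1/50
P(D) = P(D|F1)P(F1) + P(D|F2)P(F2) + P(D|F3)P(F3)
     = \frac{2}{75}
P(F1|D) = P(D|F1)P(F1) / P(D)
= \frac{3}{4}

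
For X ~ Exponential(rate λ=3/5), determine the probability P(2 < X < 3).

P(2 < X < 3) = ∫_{2}^{3} f(x) dx
where f(x) = \frac{3 e^{- \frac{3 x}{5}}}{5}
= - \frac{1 - e^{\frac{3}{5}}}{e^{\frac{9}{5}}}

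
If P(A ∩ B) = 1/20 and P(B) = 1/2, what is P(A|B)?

P(A|B) = P(A ∩ B) / P(B)
= (1/20) / (1/2)
= 1/10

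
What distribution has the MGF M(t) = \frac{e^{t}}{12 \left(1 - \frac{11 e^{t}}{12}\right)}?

The MGF M(t) = \frac{e^{t}}{12 \left(1 - \frac{11 e^{t}}{12}\right)} is the standard form for the Geometric distribution.
Comparing with the known MGF formula identifies: Geometric(p=1/12), X = trial number of first success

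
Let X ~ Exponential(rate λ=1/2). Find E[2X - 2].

For X ~ Exponential(rate λ=1/2):
E[X] = 2
E[2X - 2] = 2 × E[X] - 2 = 2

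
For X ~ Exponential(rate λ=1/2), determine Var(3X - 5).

For X ~ Exponential(rate λ=1/2):
Var(X) = 4
Var(3X - 5) = (3)² × Var(X) = 9 × 4 = 36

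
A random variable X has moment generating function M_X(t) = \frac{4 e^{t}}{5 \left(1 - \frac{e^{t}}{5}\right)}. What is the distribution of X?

The MGF M(t) = \frac{4 e^{t}}{5 \left(1 - \frac{e^{t}}{5}\right)} is the standard form for the Geometric distribution.
Comparing with the known MGF formula identifies: Geometric(p=4/5), X = trial number of first success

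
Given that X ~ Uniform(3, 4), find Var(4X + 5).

For X ~ Uniform(3, 4):
Var(X) = \frac{1}{12}
Var(4X + 5) = (4)² × Var(X) = 16 × \frac{1}{12} = \frac{4}{3}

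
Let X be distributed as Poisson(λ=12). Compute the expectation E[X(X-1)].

E[X(X-1)] = E[X² - X] = E[X²] - E[X]
E[X] = 12
E[X²] = Var(X) + (E[X])² = 12 + (12)² = 156
E[X(X-1)] = 156 - 12 = 144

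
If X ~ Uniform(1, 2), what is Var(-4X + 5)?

For X ~ Uniform(1, 2):
Var(X) = \frac{1}{12}
Var(-4X + 5) = (-4)² × Var(X) = 16 × \frac{1}{12} = \frac{4}{3}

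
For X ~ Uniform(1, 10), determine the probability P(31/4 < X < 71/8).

P(31/4 < X < 71/8) = ∫_{31/4}^{71/8} f(x) dx
where f(x) = \frac{1}{9}
= \frac{1}{8}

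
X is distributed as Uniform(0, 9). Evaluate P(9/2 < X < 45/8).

P(9/2 < X < 45/8) = ∫_{9/2}^{45/8} f(x) dx
where f(x) = \frac{1}{9}
= \frac{1}{8}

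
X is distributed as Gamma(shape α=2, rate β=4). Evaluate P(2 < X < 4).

P(2 < X < 4) = ∫_{2}^{4} f(x) dx
where f(x) = 16 x e^{- 4 x}
= \frac{-17 + 9 e^{8}}{e^{16}}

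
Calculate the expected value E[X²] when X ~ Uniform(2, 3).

Using the identity E[X²] = Var(X) + (E[X])²:
E[X] = \frac{5}{2}
Var(X) = \frac{1}{12}
E[X²] = \frac{1}{12} + (\frac{5}{2})²
= \frac{19}{3}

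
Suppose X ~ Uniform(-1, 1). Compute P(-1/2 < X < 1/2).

P(-1/2 < X < 1/2) = ∫_{-1/2}^{1/2} f(x) dx
where f(x) = \frac{1}{2}
= \frac{1}{2}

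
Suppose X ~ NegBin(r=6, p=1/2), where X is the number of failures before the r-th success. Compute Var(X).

For X ~ NegBin(r=6, p=1/2), where X is the number of failures before the r-th success:
Var(X) = 12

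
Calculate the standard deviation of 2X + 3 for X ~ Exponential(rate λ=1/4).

For X ~ Exponential(rate λ=1/4):
Var(X) = 16
SD(X) = √(Var(X)) = √(16) = 4
SD(2X + 3) = |2| × SD(X) = 2 × 4 = 8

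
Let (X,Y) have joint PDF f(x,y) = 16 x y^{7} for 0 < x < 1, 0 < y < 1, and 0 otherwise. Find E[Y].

E[Y] = ∫_0^1 ∫_0^1 y × f(x,y) dx dy
= \frac{8}{9}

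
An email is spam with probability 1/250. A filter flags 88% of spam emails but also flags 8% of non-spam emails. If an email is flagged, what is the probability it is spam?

Let D = the rare event, + = positive/flagged.
P(D) = 1/250
P(+|D) = 88/100 = 22/25
P(+|D') = 8/100 = 2/25
P(+) = P(+|D)P(D) + P(+|D')P(D')
     = \frac{22}{25} × \frac{1}{250} + \frac{2}{25} × \frac{249}{250}
     = \frac{52}{625}
P(D|+) = P(+|D)P(D)/P(+) = \frac{11}{260}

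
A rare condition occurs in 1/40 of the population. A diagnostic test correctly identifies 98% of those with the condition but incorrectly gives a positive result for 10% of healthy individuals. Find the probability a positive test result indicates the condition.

Let D = the rare event, + = positive/flagged.
P(D) = 1/40
P(+|D) = 98/100 = 49/50
P(+|D') = 10/100 = 1/10
P(+) = P(+|D)P(D) + P(+|D')P(D')
     = \frac{49}{50} × \frac{1}{40} + \frac{1}{10} × \frac{39}{40}
     = \frac{61}{500}
P(D|+) = P(+|D)P(D)/P(+) = \frac{49}{244}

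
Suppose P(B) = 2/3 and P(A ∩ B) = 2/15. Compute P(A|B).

P(A|B) = P(A ∩ B) / P(B)
= (2/15) / (2/3)
= 1/5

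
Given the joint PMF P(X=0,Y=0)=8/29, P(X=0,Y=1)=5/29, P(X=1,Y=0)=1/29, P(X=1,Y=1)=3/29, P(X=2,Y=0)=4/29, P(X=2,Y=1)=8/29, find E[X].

First find marginal of X:
P(X=0) = 13/29
P(X=1) = 4/29
P(X=2) = 12/29
E[X] = 0 × 13/29 + 1 × 4/29 + 2 × 12/29 = 28/29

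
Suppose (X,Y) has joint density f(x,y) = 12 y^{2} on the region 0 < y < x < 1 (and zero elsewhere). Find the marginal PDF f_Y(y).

f_Y(y) = ∫_y^1 12 y^{2} dx = 12 y^{2} \left(1 - y\right)
for 0 < y < 1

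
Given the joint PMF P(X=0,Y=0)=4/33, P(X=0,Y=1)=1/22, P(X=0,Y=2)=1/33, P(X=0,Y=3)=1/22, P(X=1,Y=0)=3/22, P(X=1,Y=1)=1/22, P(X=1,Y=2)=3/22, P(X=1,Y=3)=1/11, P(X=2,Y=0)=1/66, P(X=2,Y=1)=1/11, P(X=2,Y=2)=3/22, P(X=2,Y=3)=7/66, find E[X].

First find marginal of X:
P(X=0) = 8/33
P(X=1) = 9/22
P(X=2) = 23/66
E[X] = 0 × 8/33 + 1 × 9/22 + 2 × 23/66 = 73/66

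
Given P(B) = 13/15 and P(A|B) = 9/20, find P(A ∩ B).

By definition, P(A|B) = P(A ∩ B) / P(B)
So P(A ∩ B) = P(A|B) × P(B)
= 9/20 × 13/15
= 39/100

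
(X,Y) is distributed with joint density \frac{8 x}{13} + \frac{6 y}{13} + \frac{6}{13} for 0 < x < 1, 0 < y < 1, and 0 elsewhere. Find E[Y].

E[Y] = ∫_0^1 ∫_0^1 y × f(x,y) dx dy
= \frac{7}{13}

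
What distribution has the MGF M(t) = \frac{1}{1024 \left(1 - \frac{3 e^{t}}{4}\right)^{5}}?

The MGF M(t) = \frac{1}{1024 \left(1 - \frac{3 e^{t}}{4}\right)^{5}} is the standard form for the NegativeBinomial distribution.
Comparing with the known MGF formula identifies: NegBin(r=5, p=1/4), X = failures before r-th success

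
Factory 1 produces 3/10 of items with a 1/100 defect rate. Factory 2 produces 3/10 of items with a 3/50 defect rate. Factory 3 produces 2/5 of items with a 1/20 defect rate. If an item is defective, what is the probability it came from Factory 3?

Using Bayes' theorem:
P(F1) = 3/10, P(D|F1) = 1/100
P(F2) = 3/10, P(D|F2) = 3/50
P(F3) = 2/5, P(D|F3) = 1/20
P(D) = P(D|F1)P(F1) + P(D|F2)P(F2) + P(D|F3)P(F3)
     = \frac{41}{1000}
P(F3|D) = P(D|F3)P(F3) / P(D)
= \frac{20}{41}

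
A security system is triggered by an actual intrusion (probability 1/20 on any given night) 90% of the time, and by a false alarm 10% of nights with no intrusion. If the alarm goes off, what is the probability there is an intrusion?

Let D = the rare event, + = positive/flagged.
P(D) = 1/20
P(+|D) = 90/100 = 9/10
P(+|D') = 10/100 = 1/10
P(+) = P(+|D)P(D) + P(+|D')P(D')
     = \frac{9}{10} × \frac{1}{20} + \frac{1}{10} × \frac{19}{20}
     = \frac{7}{50}
P(D|+) = P(+|D)P(D)/P(+) = \frac{9}{28}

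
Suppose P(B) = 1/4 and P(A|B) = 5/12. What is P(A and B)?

By definition, P(A|B) = P(A ∩ B) / P(B)
So P(A ∩ B) = P(A|B) × P(B)
= 5/12 × 1/4
= 5/48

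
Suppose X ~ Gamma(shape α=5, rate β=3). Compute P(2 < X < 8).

P(2 < X < 8) = ∫_{2}^{8} f(x) dx
where f(x) = \frac{81 x^{4} e^{- 3 x}}{8}
= \frac{-16441 + 115 e^{18}}{e^{24}}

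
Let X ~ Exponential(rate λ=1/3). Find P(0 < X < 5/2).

P(0 < X < 5/2) = ∫_{0}^{5/2} f(x) dx
where f(x) = \frac{e^{- \frac{x}{3}}}{3}
= 1 - e^{- \frac{5}{6}}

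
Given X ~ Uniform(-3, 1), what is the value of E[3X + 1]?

For X ~ Uniform(-3, 1):
E[X] = -1
E[3X + 1] = 3 × E[X] + 1 = -2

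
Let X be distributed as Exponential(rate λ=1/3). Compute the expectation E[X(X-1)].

E[X(X-1)] = E[X² - X] = E[X²] - E[X]
E[X] = 3
E[X²] = Var(X) + (E[X])² = 9 + (3)² = 18
E[X(X-1)] = 18 - 3 = 15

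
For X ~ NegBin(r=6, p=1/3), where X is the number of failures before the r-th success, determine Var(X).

For X ~ NegBin(r=6, p=1/3), where X is the number of failures before the r-th success:
Var(X) = 36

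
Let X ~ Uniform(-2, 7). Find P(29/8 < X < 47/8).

P(29/8 < X < 47/8) = ∫_{29/8}^{47/8} f(x) dx
where f(x) = \frac{1}{9}
= \frac{1}{4}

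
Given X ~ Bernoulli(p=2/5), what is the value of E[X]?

For X ~ Bernoulli(p=2/5), the expected value is:
E[X] = \frac{2}{5}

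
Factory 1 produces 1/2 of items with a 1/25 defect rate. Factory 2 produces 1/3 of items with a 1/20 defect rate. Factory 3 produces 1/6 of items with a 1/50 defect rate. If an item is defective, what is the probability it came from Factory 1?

Using Bayes' theorem:
P(F1) = 1/2, P(D|F1) = 1/25
P(F2) = 1/3, P(D|F2) = 1/20
P(F3) = 1/6, P(D|F3) = 1/50
P(D) = P(D|F1)P(F1) + P(D|F2)P(F2) + P(D|F3)P(F3)
     = \frac{1}{25}
P(F1|D) = P(D|F1)P(F1) / P(D)
= \frac{1}{2}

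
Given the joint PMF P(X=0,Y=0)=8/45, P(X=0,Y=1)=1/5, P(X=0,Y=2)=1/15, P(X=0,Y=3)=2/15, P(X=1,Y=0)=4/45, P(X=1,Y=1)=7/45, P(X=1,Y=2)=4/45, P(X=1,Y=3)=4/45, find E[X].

First find marginal of X:
P(X=0) = 26/45
P(X=1) = 19/45
E[X] = 0 × 26/45 + 1 × 19/45 = 19/45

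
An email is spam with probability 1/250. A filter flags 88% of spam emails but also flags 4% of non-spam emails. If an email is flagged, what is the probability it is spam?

Let D = the rare event, + = positive/flagged.
P(D) = 1/250
P(+|D) = 88/100 = 22/25
P(+|D') = 4/100 = 1/25
P(+) = P(+|D)P(D) + P(+|D')P(D')
     = \frac{22}{25} × \frac{1}{250} + \frac{1}{25} × \frac{249}{250}
     = \frac{271}{6250}
P(D|+) = P(+|D)P(D)/P(+) = \frac{22}{271}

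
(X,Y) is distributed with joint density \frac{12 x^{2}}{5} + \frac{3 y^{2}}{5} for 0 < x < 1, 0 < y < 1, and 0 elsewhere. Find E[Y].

E[Y] = ∫_0^1 ∫_0^1 y × f(x,y) dx dy
= \frac{11}{20}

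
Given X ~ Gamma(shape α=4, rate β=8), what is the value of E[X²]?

Using the identity E[X²] = Var(X) + (E[X])²:
E[X] = \frac{1}{2}
Var(X) = \frac{1}{16}
E[X²] = \frac{1}{16} + (\frac{1}{2})²
= \frac{5}{16}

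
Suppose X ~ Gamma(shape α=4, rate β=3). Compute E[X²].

Using the identity E[X²] = Var(X) + (E[X])²:
E[X] = \frac{4}{3}
Var(X) = \frac{4}{9}
E[X²] = \frac{4}{9} + (\frac{4}{3})²
= \frac{20}{9}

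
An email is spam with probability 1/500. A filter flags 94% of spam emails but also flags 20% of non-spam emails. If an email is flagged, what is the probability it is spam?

Let D = the rare event, + = positive/flagged.
P(D) = 1/500
P(+|D) = 94/100 = 47/50
P(+|D') = 20/100 = 1/5
P(+) = P(+|D)P(D) + P(+|D')P(D')
     = \frac{47}{50} × \frac{1}{500} + \frac{1}{5} × \frac{499}{500}
     = \frac{5037}{25000}
P(D|+) = P(+|D)P(D)/P(+) = \frac{47}{5037}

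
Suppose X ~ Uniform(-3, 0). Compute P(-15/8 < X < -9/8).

P(-15/8 < X < -9/8) = ∫_{-15/8}^{-9/8} f(x) dx
where f(x) = \frac{1}{3}
= \frac{1}{4}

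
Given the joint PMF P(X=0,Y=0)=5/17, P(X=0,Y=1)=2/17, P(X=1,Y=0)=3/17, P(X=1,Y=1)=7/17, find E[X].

First find marginal of X:
P(X=0) = 7/17
P(X=1) = 10/17
E[X] = 0 × 7/17 + 1 × 10/17 = 10/17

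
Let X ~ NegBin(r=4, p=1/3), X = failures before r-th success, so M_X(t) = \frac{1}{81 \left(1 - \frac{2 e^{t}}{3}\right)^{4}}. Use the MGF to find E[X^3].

To find E[X^3], compute M^(3)(0):
M^(1)(t) = \frac{8 e^{t}}{243 \left(1 - \frac{2 e^{t}}{3}\right)^{5}}
M^(2)(t) = \frac{8 e^{t}}{243 \left(1 - \frac{2 e^{t}}{3}\right)^{5}} + \frac{80 e^{2 t}}{729 \left(1 - \frac{2 e^{t}}{3}\right)^{6}}
M^(3)(t) = \frac{8 e^{t}}{243 \left(1 - \frac{2 e^{t}}{3}\right)^{5}} + \frac{80 e^{2 t}}{243 \left(1 - \frac{2 e^{t}}{3}\right)^{6}} + \frac{320 e^{3 t}}{729 \left(1 - \frac{2 e^{t}}{3}\right)^{7}}
M^(3)(0) = 1208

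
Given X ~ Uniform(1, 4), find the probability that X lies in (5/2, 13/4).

P(5/2 < X < 13/4) = ∫_{5/2}^{13/4} f(x) dx
where f(x) = \frac{1}{3}
= \frac{1}{4}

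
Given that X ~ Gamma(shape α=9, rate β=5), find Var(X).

For X ~ Gamma(shape α=9, rate β=5):
Var(X) = \frac{9}{25}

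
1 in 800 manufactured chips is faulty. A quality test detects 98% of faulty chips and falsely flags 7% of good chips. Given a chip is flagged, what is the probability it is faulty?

Let D = the rare event, + = positive/flagged.
P(D) = 1/800
P(+|D) = 98/100 = 49/50
P(+|D') = 7/100
P(+) = P(+|D)P(D) + P(+|D')P(D')
     = \frac{49}{50} × \frac{1}{800} + \frac{7}{100} × \frac{799}{800}
     = \frac{5691}{80000}
P(D|+) = P(+|D)P(D)/P(+) = \frac{14}{813}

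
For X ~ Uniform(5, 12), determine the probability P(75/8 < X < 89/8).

P(75/8 < X < 89/8) = ∫_{75/8}^{89/8} f(x) dx
where f(x) = \frac{1}{7}
= \frac{1}{4}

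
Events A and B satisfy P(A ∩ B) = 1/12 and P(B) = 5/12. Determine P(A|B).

P(A|B) = P(A ∩ B) / P(B)
= (1/12) / (5/12)
= 1/5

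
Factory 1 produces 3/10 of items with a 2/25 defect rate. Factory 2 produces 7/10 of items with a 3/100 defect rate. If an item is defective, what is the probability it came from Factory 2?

Using Bayes' theorem:
P(F1) = 3/10, P(D|F1) = 2/25
P(F2) = 7/10, P(D|F2) = 3/100
P(D) = P(D|F1)P(F1) + P(D|F2)P(F2)
     = \frac{9}{200}
P(F2|D) = P(D|F2)P(F2) / P(D)
= \frac{7}{15}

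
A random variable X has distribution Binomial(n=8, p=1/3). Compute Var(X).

For X ~ Binomial(n=8, p=1/3):
Var(X) = \frac{16}{9}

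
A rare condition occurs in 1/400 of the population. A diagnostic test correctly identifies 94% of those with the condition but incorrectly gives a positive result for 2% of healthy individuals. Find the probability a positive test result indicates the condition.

Let D = the rare event, + = positive/flagged.
P(D) = 1/400
P(+|D) = 94/100 = 47/50
P(+|D') = 2/100 = 1/50
P(+) = P(+|D)P(D) + P(+|D')P(D')
     = \frac{47}{50} × \frac{1}{400} + \frac{1}{50} × \frac{399}{400}
     = \frac{223}{10000}
P(D|+) = P(+|D)P(D)/P(+) = \frac{47}{446}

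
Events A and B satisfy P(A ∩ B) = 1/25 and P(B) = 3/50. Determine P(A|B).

P(A|B) = P(A ∩ B) / P(B)
= (1/25) / (3/50)
= 2/3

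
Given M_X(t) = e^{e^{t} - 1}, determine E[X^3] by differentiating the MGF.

To find E[X^3], compute M^(3)(0):
M^(1)(t) = e^{t} e^{e^{t} - 1}
M^(2)(t) = e^{2 t} e^{e^{t} - 1} + e^{t} e^{e^{t} - 1}
M^(3)(t) = e^{3 t} e^{e^{t} - 1} + 3 e^{2 t} e^{e^{t} - 1} + e^{t} e^{e^{t} - 1}
M^(3)(0) = 5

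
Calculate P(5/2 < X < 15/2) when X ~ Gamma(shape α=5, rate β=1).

P(5/2 < X < 15/2) = ∫_{5/2}^{15/2} f(x) dx
where f(x) = \frac{x^{4} e^{- x}}{24}
= \frac{-91689 + 4169 e^{5}}{384 e^{\frac{15}{2}}}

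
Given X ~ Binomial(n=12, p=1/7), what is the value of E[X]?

For X ~ Binomial(n=12, p=1/7), the expected value is:
E[X] = \frac{12}{7}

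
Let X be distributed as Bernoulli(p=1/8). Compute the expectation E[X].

For X ~ Bernoulli(p=1/8), the expected value is:
E[X] = \frac{1}{8}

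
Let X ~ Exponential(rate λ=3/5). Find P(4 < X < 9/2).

P(4 < X < 9/2) = ∫_{4}^{9/2} f(x) dx
where f(x) = \frac{3 e^{- \frac{3 x}{5}}}{5}
= - \frac{1}{e^{\frac{27}{10}}} + e^{- \frac{12}{5}}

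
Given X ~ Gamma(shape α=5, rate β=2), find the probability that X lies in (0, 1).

P(0 < X < 1) = ∫_{0}^{1} f(x) dx
where f(x) = \frac{4 x^{4} e^{- 2 x}}{3}
= 1 - \frac{7}{e^{2}}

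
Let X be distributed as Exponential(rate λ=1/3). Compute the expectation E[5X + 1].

For X ~ Exponential(rate λ=1/3):
E[X] = 3
E[5X + 1] = 5 × E[X] + 1 = 16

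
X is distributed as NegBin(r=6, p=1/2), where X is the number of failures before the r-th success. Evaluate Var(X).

For X ~ NegBin(r=6, p=1/2), where X is the number of failures before the r-th success:
Var(X) = 12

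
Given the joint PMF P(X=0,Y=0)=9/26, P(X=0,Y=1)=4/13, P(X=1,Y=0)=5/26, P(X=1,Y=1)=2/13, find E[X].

First find marginal of X:
P(X=0) = 17/26
P(X=1) = 9/26
E[X] = 0 × 17/26 + 1 × 9/26 = 9/26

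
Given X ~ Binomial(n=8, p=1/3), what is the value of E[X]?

For X ~ Binomial(n=8, p=1/3), the expected value is:
E[X] = \frac{8}{3}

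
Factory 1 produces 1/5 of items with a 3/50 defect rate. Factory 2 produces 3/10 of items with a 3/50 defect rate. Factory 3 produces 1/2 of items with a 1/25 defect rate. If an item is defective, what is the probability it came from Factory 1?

Using Bayes' theorem:
P(F1) = 1/5, P(D|F1) = 3/50
P(F2) = 3/10, P(D|F2) = 3/50
P(F3) = 1/2, P(D|F3) = 1/25
P(D) = P(D|F1)P(F1) + P(D|F2)P(F2) + P(D|F3)P(F3)
     = \frac{1}{20}
P(F1|D) = P(D|F1)P(F1) / P(D)
= \frac{6}{25}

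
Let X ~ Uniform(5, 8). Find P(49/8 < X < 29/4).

P(49/8 < X < 29/4) = ∫_{49/8}^{29/4} f(x) dx
where f(x) = \frac{1}{3}
= \frac{3}{8}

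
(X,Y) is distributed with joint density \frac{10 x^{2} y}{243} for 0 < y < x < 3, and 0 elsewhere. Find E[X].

f_X(x) = ∫_0^x \frac{10 x^{2} y}{243} dy = \frac{5 x^{4}}{243}
E[X] = ∫_0^3 x × (\frac{5 x^{4}}{243}) dx = \frac{5}{2}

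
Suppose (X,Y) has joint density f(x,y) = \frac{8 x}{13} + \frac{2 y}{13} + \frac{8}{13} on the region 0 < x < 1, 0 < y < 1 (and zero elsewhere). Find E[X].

E[X] = ∫_0^1 ∫_0^1 x × f(x,y) dy dx
= ∫_0^1 ∫_0^1 x × (\frac{8 x}{13} + \frac{2 y}{13} + \frac{8}{13}) dy dx
= \frac{43}{78}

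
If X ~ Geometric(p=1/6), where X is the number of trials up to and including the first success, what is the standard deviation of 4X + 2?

For X ~ Geometric(p=1/6), where X is the number of trials up to and including the first success:
Var(X) = 30
SD(X) = √(Var(X)) = √(30) = \sqrt{30}
SD(4X + 2) = |4| × SD(X) = 4 × \sqrt{30} = 4 \sqrt{30}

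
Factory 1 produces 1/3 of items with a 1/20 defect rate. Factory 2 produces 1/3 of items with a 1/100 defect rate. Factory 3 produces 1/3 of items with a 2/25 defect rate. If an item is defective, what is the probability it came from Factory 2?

Using Bayes' theorem:
P(F1) = 1/3, P(D|F1) = 1/20
P(F2) = 1/3, P(D|F2) = 1/100
P(F3) = 1/3, P(D|F3) = 2/25
P(D) = P(D|F1)P(F1) + P(D|F2)P(F2) + P(D|F3)P(F3)
     = \frac{7}{150}
P(F2|D) = P(D|F2)P(F2) / P(D)
= \frac{1}{14}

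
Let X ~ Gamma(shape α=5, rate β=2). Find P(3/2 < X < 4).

P(3/2 < X < 4) = ∫_{3/2}^{4} f(x) dx
where f(x) = \frac{4 x^{4} e^{- 2 x}}{3}
= \frac{-2376 + 131 e^{5}}{8 e^{8}}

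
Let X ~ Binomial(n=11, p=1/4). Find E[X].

For X ~ Binomial(n=11, p=1/4), the expected value is:
E[X] = \frac{11}{4}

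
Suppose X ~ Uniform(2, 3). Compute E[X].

For X ~ Uniform(2, 3), the expected value is:
E[X] = \frac{5}{2}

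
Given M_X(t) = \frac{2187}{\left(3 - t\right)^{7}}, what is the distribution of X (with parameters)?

The MGF M(t) = \frac{2187}{\left(3 - t\right)^{7}} is the standard form for the Gamma distribution.
Comparing with the known MGF formula identifies: Gamma(shape α=7, rate β=3)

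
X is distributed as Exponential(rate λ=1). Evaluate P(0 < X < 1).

P(0 < X < 1) = ∫_{0}^{1} f(x) dx
where f(x) = e^{- x}
= 1 - e^{-1}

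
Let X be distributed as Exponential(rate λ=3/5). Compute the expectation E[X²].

Using the identity E[X²] = Var(X) + (E[X])²:
E[X] = \frac{5}{3}
Var(X) = \frac{25}{9}
E[X²] = \frac{25}{9} + (\frac{5}{3})²
= \frac{50}{9}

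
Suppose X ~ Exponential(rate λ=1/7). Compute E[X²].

Using the identity E[X²] = Var(X) + (E[X])²:
E[X] = 7
Var(X) = 49
E[X²] = 49 + (7)²
= 98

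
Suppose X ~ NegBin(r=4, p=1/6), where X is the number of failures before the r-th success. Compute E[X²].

Using the identity E[X²] = Var(X) + (E[X])²:
E[X] = 20
Var(X) = 120
E[X²] = 120 + (20)²
= 520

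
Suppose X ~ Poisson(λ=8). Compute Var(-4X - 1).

For X ~ Poisson(λ=8):
Var(X) = 8
Var(-4X - 1) = (-4)² × Var(X) = 16 × 8 = 128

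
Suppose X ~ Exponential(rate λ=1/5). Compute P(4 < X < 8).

P(4 < X < 8) = ∫_{4}^{8} f(x) dx
where f(x) = \frac{e^{- \frac{x}{5}}}{5}
= - \frac{1 - e^{\frac{4}{5}}}{e^{\frac{8}{5}}}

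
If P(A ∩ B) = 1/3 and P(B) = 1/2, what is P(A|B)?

P(A|B) = P(A ∩ B) / P(B)
= (1/3) / (1/2)
= 2/3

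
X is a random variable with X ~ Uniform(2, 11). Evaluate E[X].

For X ~ Uniform(2, 11), the expected value is:
E[X] = \frac{13}{2}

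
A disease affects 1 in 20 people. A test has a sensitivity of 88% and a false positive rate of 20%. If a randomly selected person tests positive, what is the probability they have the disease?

Let D = the rare event, + = positive/flagged.
P(D) = 1/20
P(+|D) = 88/100 = 22/25
P(+|D') = 20/100 = 1/5
P(+) = P(+|D)P(D) + P(+|D')P(D')
     = \frac{22}{25} × \frac{1}{20} + \frac{1}{5} × \frac{19}{20}
     = \frac{117}{500}
P(D|+) = P(+|D)P(D)/P(+) = \frac{22}{117}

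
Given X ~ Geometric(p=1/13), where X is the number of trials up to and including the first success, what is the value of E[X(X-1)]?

E[X(X-1)] = E[X² - X] = E[X²] - E[X]
E[X] = 13
E[X²] = Var(X) + (E[X])² = 156 + (13)² = 325
E[X(X-1)] = 325 - 13 = 312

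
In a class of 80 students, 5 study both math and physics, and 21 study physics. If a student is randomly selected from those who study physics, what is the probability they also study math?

P(A ∩ B) = 5/80 = 1/16
P(B) = 21/80
P(A|B) = P(A ∩ B) / P(B) = (1/16) / (21/80) = 5/21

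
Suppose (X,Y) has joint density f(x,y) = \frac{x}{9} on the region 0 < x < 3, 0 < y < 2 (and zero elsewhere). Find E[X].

f_X(x) = ∫_0^2 \frac{x}{9} dy = \frac{2 x}{9}
E[X] = ∫_0^3 x × (\frac{2 x}{9}) dx = 2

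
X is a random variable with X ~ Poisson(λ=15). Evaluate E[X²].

Using the identity E[X²] = Var(X) + (E[X])²:
E[X] = 15
Var(X) = 15
E[X²] = 15 + (15)²
= 240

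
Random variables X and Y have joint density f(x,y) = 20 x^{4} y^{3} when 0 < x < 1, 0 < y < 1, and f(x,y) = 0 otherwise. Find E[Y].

E[Y] = ∫_0^1 ∫_0^1 y × f(x,y) dx dy
= \frac{4}{5}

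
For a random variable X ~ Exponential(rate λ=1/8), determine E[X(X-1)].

E[X(X-1)] = E[X² - X] = E[X²] - E[X]
E[X] = 8
E[X²] = Var(X) + (E[X])² = 64 + (8)² = 128
E[X(X-1)] = 128 - 8 = 120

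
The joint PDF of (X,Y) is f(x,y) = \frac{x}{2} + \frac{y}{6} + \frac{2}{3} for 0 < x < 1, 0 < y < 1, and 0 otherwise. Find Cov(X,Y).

E[XY] = ∫∫ xy × f(x,y) dx dy = \frac{5}{18}
E[X] = \frac{13}{24}
E[Y] = \frac{37}{72}
Cov(X,Y) = E[XY] - E[X]E[Y] = - \frac{1}{1728}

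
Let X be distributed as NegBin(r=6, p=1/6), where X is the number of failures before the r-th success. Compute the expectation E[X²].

Using the identity E[X²] = Var(X) + (E[X])²:
E[X] = 30
Var(X) = 180
E[X²] = 180 + (30)²
= 1080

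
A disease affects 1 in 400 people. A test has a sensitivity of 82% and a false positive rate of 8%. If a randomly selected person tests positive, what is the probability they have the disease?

Let D = the rare event, + = positive/flagged.
P(D) = 1/400
P(+|D) = 82/100 = 41/50
P(+|D') = 8/100 = 2/25
P(+) = P(+|D)P(D) + P(+|D')P(D')
     = \frac{41}{50} × \frac{1}{400} + \frac{2}{25} × \frac{399}{400}
     = \frac{1637}{20000}
P(D|+) = P(+|D)P(D)/P(+) = \frac{41}{1637}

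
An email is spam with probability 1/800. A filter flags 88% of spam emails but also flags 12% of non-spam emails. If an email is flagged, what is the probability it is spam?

Let D = the rare event, + = positive/flagged.
P(D) = 1/800
P(+|D) = 88/100 = 22/25
P(+|D') = 12/100 = 3/25
P(+) = P(+|D)P(D) + P(+|D')P(D')
     = \frac{22}{25} × \frac{1}{800} + \frac{3}{25} × \frac{799}{800}
     = \frac{2419}{20000}
P(D|+) = P(+|D)P(D)/P(+) = \frac{22}{2419}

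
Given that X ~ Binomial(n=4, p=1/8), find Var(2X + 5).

For X ~ Binomial(n=4, p=1/8):
Var(X) = \frac{7}{16}
Var(2X + 5) = (2)² × Var(X) = 4 × \frac{7}{16} = \frac{7}{4}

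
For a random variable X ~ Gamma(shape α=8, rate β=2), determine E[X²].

Using the identity E[X²] = Var(X) + (E[X])²:
E[X] = 4
Var(X) = 2
E[X²] = 2 + (4)²
= 18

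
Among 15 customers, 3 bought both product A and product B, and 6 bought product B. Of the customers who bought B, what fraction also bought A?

P(A ∩ B) = 3/15 = 1/5
P(B) = 6/15 = 2/5
P(A|B) = P(A ∩ B) / P(B) = (1/5) / (2/5) = 1/2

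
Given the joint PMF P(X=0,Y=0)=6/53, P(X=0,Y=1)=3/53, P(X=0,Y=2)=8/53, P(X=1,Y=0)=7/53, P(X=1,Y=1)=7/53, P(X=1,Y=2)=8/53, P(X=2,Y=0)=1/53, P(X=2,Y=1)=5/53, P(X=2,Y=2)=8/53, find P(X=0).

P(X=0) = P(X=0,Y=0) + P(X=0,Y=1) + P(X=0,Y=2)
= 6/53 + 3/53 + 8/53
= 17/53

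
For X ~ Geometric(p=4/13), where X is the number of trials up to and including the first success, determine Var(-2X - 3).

For X ~ Geometric(p=4/13), where X is the number of trials up to and including the first success:
Var(X) = \frac{117}{16}
Var(-2X - 3) = (-2)² × Var(X) = 4 × \frac{117}{16} = \frac{117}{4}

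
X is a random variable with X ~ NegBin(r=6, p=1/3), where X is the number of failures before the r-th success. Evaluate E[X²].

Using the identity E[X²] = Var(X) + (E[X])²:
E[X] = 12
Var(X) = 36
E[X²] = 36 + (12)²
= 180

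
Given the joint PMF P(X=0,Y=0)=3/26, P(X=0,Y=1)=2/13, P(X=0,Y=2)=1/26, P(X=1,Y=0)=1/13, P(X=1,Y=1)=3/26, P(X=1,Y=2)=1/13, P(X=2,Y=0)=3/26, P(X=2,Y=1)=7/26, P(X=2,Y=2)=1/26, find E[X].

First find marginal of X:
P(X=0) = 4/13
P(X=1) = 7/26
P(X=2) = 11/26
E[X] = 0 × 4/13 + 1 × 7/26 + 2 × 11/26 = 29/26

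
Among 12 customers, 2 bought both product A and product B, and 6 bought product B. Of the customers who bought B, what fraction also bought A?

P(A ∩ B) = 2/12 = 1/6
P(B) = 6/12 = 1/2
P(A|B) = P(A ∩ B) / P(B) = (1/6) / (1/2) = 1/3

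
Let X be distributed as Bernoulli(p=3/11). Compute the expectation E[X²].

Using the identity E[X²] = Var(X) + (E[X])²:
E[X] = \frac{3}{11}
Var(X) = \frac{24}{121}
E[X²] = \frac{24}{121} + (\frac{3}{11})²
= \frac{3}{11}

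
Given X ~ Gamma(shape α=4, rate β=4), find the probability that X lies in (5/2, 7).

P(5/2 < X < 7) = ∫_{5/2}^{7} f(x) dx
where f(x) = \frac{128 x^{3} e^{- 4 x}}{3}
= \frac{-12239 + 683 e^{18}}{3 e^{28}}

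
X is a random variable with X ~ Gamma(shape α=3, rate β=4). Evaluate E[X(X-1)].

E[X(X-1)] = E[X² - X] = E[X²] - E[X]
E[X] = \frac{3}{4}
E[X²] = Var(X) + (E[X])² = \frac{3}{16} + (\frac{3}{4})² = \frac{3}{4}
E[X(X-1)] = \frac{3}{4} - \frac{3}{4} = 0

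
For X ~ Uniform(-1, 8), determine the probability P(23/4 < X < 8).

P(23/4 < X < 8) = ∫_{23/4}^{8} f(x) dx
where f(x) = \frac{1}{9}
= \frac{1}{4}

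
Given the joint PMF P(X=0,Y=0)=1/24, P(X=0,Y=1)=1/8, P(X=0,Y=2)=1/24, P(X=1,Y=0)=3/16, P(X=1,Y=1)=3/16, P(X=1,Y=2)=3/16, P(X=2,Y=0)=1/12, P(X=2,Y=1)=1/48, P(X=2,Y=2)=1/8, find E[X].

First find marginal of X:
P(X=0) = 5/24
P(X=1) = 9/16
P(X=2) = 11/48
E[X] = 0 × 5/24 + 1 × 9/16 + 2 × 11/48 = 49/48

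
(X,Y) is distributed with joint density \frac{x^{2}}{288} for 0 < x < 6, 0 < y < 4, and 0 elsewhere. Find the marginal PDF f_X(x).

f_X(x) = ∫_0^4 f(x,y) dy
= ∫_0^4 \frac{x^{2}}{288} dy
= \frac{x^{2}}{72} for 0 < x < 6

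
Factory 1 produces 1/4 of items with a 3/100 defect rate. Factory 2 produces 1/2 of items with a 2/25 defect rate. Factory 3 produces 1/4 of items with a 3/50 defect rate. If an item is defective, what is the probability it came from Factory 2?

Using Bayes' theorem:
P(F1) = 1/4, P(D|F1) = 3/100
P(F2) = 1/2, P(D|F2) = 2/25
P(F3) = 1/4, P(D|F3) = 3/50
P(D) = P(D|F1)P(F1) + P(D|F2)P(F2) + P(D|F3)P(F3)
     = \frac{1}{16}
P(F2|D) = P(D|F2)P(F2) / P(D)
= \frac{16}{25}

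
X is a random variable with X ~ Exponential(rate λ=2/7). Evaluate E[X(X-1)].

E[X(X-1)] = E[X² - X] = E[X²] - E[X]
E[X] = \frac{7}{2}
E[X²] = Var(X) + (E[X])² = \frac{49}{4} + (\frac{7}{2})² = \frac{49}{2}
E[X(X-1)] = \frac{49}{2} - \frac{7}{2} = 21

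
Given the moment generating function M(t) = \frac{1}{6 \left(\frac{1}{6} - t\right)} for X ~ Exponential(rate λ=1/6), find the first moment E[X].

To find E[X], compute M^(1)(0):
M^(1)(t) = \frac{1}{6 \left(\frac{1}{6} - t\right)^{2}}
M^(1)(0) = 6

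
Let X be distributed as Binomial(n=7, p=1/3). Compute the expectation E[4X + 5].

For X ~ Binomial(n=7, p=1/3):
E[X] = \frac{7}{3}
E[4X + 5] = 4 × E[X] + 5 = \frac{43}{3}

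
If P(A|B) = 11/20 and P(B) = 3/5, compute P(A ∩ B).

By definition, P(A|B) = P(A ∩ B) / P(B)
So P(A ∩ B) = P(A|B) × P(B)
= 11/20 × 3/5
= 33/100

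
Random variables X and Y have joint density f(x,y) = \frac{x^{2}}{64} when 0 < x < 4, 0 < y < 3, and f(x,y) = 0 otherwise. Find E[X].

f_X(x) = ∫_0^3 \frac{x^{2}}{64} dy = \frac{3 x^{2}}{64}
E[X] = ∫_0^4 x × (\frac{3 x^{2}}{64}) dx = 3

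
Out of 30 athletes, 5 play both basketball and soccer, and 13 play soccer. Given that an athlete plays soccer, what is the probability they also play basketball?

P(A ∩ B) = 5/30 = 1/6
P(B) = 13/30
P(A|B) = P(A ∩ B) / P(B) = (1/6) / (13/30) = 5/13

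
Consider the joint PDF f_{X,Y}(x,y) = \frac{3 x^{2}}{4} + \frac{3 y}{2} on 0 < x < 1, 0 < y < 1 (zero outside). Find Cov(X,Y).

E[XY] = ∫∫ xy × f(x,y) dx dy = \frac{11}{32}
E[X] = \frac{9}{16}
E[Y] = \frac{5}{8}
Cov(X,Y) = E[XY] - E[X]E[Y] = - \frac{1}{128}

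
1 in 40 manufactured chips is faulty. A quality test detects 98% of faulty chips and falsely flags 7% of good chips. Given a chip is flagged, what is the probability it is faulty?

Let D = the rare event, + = positive/flagged.
P(D) = 1/40
P(+|D) = 98/100 = 49/50
P(+|D') = 7/100
P(+) = P(+|D)P(D) + P(+|D')P(D')
     = \frac{49}{50} × \frac{1}{40} + \frac{7}{100} × \frac{39}{40}
     = \frac{371}{4000}
P(D|+) = P(+|D)P(D)/P(+) = \frac{14}{53}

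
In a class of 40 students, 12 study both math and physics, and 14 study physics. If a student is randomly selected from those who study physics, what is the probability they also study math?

P(A ∩ B) = 12/40 = 3/10
P(B) = 14/40 = 7/20
P(A|B) = P(A ∩ B) / P(B) = (3/10) / (7/20) = 6/7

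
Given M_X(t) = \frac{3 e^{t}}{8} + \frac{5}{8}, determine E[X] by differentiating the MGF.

To find E[X], compute M^(1)(0):
M^(1)(t) = \frac{3 e^{t}}{8}
M^(1)(0) = \frac{3}{8}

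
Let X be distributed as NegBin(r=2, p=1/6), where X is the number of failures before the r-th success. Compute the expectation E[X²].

Using the identity E[X²] = Var(X) + (E[X])²:
E[X] = 10
Var(X) = 60
E[X²] = 60 + (10)²
= 160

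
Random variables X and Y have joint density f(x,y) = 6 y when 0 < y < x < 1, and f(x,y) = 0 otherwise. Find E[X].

f_X(x) = ∫_0^x 6 y dy = 3 x^{2}
E[X] = ∫_0^1 x × (3 x^{2}) dx = \frac{3}{4}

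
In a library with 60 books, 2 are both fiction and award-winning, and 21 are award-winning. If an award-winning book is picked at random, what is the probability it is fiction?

P(A ∩ B) = 2/60 = 1/30
P(B) = 21/60 = 7/20
P(A|B) = P(A ∩ B) / P(B) = (1/30) / (7/20) = 2/21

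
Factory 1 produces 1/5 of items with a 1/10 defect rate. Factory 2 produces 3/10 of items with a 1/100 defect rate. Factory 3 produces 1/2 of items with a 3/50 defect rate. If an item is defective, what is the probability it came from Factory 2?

Using Bayes' theorem:
P(F1) = 1/5, P(D|F1) = 1/10
P(F2) = 3/10, P(D|F2) = 1/100
P(F3) = 1/2, P(D|F3) = 3/50
P(D) = P(D|F1)P(F1) + P(D|F2)P(F2) + P(D|F3)P(F3)
     = \frac{53}{1000}
P(F2|D) = P(D|F2)P(F2) / P(D)
= \frac{3}{53}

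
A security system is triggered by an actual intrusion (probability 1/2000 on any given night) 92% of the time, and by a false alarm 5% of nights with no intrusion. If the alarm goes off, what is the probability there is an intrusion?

Let D = the rare event, + = positive/flagged.
P(D) = 1/2000
P(+|D) = 92/100 = 23/25
P(+|D') = 5/100 = 1/20
P(+) = P(+|D)P(D) + P(+|D')P(D')
     = \frac{23}{25} × \frac{1}{2000} + \frac{1}{20} × \frac{1999}{2000}
     = \frac{10087}{200000}
P(D|+) = P(+|D)P(D)/P(+) = \frac{92}{10087}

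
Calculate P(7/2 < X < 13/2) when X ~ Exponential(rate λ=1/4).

P(7/2 < X < 13/2) = ∫_{7/2}^{13/2} f(x) dx
where f(x) = \frac{e^{- \frac{x}{4}}}{4}
= - \frac{1 - e^{\frac{3}{4}}}{e^{\frac{13}{8}}}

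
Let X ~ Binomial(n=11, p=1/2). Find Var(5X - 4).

For X ~ Binomial(n=11, p=1/2):
Var(X) = \frac{11}{4}
Var(5X - 4) = (5)² × Var(X) = 25 × \frac{11}{4} = \frac{275}{4}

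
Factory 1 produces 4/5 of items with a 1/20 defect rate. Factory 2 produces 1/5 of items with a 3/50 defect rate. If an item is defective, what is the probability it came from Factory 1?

Using Bayes' theorem:
P(F1) = 4/5, P(D|F1) = 1/20
P(F2) = 1/5, P(D|F2) = 3/50
P(D) = P(D|F1)P(F1) + P(D|F2)P(F2)
     = \frac{13}{250}
P(F1|D) = P(D|F1)P(F1) / P(D)
= \frac{10}{13}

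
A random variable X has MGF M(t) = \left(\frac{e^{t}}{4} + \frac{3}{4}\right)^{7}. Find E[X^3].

To find E[X^3], compute M^(3)(0):
M^(1)(t) = \frac{7 \left(\frac{e^{t}}{4} + \frac{3}{4}\right)^{6} e^{t}}{4}
M^(2)(t) = \frac{7 \left(\frac{e^{t}}{4} + \frac{3}{4}\right)^{6} e^{t}}{4} + \frac{21 \left(\frac{e^{t}}{4} + \frac{3}{4}\right)^{5} e^{2 t}}{8}
M^(3)(t) = \frac{7 \left(\frac{e^{t}}{4} + \frac{3}{4}\right)^{6} e^{t}}{4} + \frac{63 \left(\frac{e^{t}}{4} + \frac{3}{4}\right)^{5} e^{2 t}}{8} + \frac{105 \left(\frac{e^{t}}{4} + \frac{3}{4}\right)^{4} e^{3 t}}{32}
M^(3)(0) = \frac{413}{32}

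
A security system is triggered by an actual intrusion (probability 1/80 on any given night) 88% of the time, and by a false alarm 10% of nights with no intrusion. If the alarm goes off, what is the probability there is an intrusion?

Let D = the rare event, + = positive/flagged.
P(D) = 1/80
P(+|D) = 88/100 = 22/25
P(+|D') = 10/100 = 1/10
P(+) = P(+|D)P(D) + P(+|D')P(D')
     = \frac{22}{25} × \frac{1}{80} + \frac{1}{10} × \frac{79}{80}
     = \frac{439}{4000}
P(D|+) = P(+|D)P(D)/P(+) = \frac{44}{439}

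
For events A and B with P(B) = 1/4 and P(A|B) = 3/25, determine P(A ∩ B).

By definition, P(A|B) = P(A ∩ B) / P(B)
So P(A ∩ B) = P(A|B) × P(B)
= 3/25 × 1/4
= 3/100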